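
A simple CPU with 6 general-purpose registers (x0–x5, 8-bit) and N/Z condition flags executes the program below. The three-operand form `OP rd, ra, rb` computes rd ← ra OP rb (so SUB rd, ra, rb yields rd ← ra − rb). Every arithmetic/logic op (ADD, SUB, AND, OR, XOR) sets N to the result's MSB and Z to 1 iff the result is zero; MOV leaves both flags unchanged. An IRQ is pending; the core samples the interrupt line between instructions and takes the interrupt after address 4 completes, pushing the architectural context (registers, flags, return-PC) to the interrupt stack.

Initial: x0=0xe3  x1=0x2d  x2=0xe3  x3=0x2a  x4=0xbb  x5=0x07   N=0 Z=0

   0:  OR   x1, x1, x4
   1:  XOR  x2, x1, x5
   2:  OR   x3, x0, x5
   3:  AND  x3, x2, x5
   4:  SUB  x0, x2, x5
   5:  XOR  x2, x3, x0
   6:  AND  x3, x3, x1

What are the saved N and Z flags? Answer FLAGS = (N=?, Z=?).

FLAGS = (N=1, Z=0)

after  0: x0=0xe3 x1=0xbf x2=0xe3 x3=0x2a x4=0xbb x5=0x07  N=1 Z=0
after  1: x0=0xe3 x1=0xbf x2=0xb8 x3=0x2a x4=0xbb x5=0x07  N=1 Z=0
after  2: x0=0xe3 x1=0xbf x2=0xb8 x3=0xe7 x4=0xbb x5=0x07  N=1 Z=0
after  3: x0=0xe3 x1=0xbf x2=0xb8 x3=0x00 x4=0xbb x5=0x07  N=0 Z=1
after  4: x0=0xb1 x1=0xbf x2=0xb8 x3=0x00 x4=0xbb x5=0x07  N=1 Z=0
-- IRQ taken; context saved, return-PC = 5 --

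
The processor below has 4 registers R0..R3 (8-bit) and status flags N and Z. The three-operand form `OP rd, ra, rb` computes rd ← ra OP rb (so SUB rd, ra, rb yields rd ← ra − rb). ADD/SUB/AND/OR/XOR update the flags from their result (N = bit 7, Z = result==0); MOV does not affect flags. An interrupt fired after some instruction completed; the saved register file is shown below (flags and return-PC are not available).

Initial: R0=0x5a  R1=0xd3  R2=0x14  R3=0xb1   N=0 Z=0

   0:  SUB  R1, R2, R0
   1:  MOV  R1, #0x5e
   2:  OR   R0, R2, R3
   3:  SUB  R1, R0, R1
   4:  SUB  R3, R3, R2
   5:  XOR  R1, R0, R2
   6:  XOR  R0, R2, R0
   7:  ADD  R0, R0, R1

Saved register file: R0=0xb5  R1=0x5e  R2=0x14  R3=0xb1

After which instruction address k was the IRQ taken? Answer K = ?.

K = 2

after  0: R0=0x5a R1=0xba R2=0x14 R3=0xb1  N=1 Z=0
after  1: R0=0x5a R1=0x5e R2=0x14 R3=0xb1  N=1 Z=0
after  2: R0=0xb5 R1=0x5e R2=0x14 R3=0xb1  N=1 Z=0
-- IRQ taken; context saved, return-PC = 3 --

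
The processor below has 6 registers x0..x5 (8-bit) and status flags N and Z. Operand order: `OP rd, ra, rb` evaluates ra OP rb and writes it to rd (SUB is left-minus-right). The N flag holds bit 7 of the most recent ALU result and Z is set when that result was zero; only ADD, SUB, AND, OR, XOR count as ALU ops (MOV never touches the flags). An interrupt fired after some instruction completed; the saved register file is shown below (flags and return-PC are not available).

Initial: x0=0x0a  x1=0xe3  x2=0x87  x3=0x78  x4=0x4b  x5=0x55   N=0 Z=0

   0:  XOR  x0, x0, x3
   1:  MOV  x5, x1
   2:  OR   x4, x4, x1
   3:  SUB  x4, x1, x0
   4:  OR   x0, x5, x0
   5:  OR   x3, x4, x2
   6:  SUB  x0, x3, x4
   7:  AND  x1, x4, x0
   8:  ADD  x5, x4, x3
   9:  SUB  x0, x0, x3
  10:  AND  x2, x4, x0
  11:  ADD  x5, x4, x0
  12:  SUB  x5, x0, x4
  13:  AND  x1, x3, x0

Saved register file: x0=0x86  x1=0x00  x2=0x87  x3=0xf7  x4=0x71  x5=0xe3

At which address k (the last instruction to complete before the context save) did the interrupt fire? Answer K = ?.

after  0: x0=0x72 x1=0xe3 x2=0x87 x3=0x78 x4=0x4b x5=0x55  N=0 Z=0
after  1: x0=0x72 x1=0xe3 x2=0x87 x3=0x78 x4=0x4b x5=0xe3  N=0 Z=0
after  2: x0=0x72 x1=0xe3 x2=0x87 x3=0x78 x4=0xeb x5=0xe3  N=1 Z=0
after  3: x0=0x72 x1=0xe3 x2=0x87 x3=0x78 x4=0x71 x5=0xe3  N=0 Z=0
after  4: x0=0xf3 x1=0xe3 x2=0x87 x3=0x78 x4=0x71 x5=0xe3  N=1 Z=0
after  5: x0=0xf3 x1=0xe3 x2=0x87 x3=0xf7 x4=0x71 x5=0xe3  N=1 Z=0
after  6: x0=0x86 x1=0xe3 x2=0x87 x3=0xf7 x4=0x71 x5=0xe3  N=1 Z=0
after  7: x0=0x86 x1=0x00 x2=0x87 x3=0xf7 x4=0x71 x5=0xe3  N=0 Z=1
-- IRQ taken; context saved, return-PC = 8 --

K = 7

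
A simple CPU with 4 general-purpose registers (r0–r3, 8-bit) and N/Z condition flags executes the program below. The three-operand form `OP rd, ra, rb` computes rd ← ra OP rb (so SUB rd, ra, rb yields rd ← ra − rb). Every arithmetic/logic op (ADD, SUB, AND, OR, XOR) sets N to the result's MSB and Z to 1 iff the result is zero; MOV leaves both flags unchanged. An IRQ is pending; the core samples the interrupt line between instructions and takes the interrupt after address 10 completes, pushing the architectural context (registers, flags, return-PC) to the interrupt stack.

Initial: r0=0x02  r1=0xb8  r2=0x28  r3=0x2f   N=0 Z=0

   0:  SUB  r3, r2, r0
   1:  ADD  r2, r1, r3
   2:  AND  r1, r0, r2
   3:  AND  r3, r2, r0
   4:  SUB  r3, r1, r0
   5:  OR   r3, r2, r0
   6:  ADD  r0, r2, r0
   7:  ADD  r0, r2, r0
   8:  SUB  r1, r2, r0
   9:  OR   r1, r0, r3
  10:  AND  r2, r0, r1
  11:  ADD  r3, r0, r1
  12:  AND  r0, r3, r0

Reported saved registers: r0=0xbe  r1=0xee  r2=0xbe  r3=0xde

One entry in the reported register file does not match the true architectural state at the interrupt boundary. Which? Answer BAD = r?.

after  0: r0=0x02 r1=0xb8 r2=0x28 r3=0x26  N=0 Z=0
after  1: r0=0x02 r1=0xb8 r2=0xde r3=0x26  N=1 Z=0
after  2: r0=0x02 r1=0x02 r2=0xde r3=0x26  N=0 Z=0
after  3: r0=0x02 r1=0x02 r2=0xde r3=0x02  N=0 Z=0
after  4: r0=0x02 r1=0x02 r2=0xde r3=0x00  N=0 Z=1
after  5: r0=0x02 r1=0x02 r2=0xde r3=0xde  N=1 Z=0
after  6: r0=0xe0 r1=0x02 r2=0xde r3=0xde  N=1 Z=0
after  7: r0=0xbe r1=0x02 r2=0xde r3=0xde  N=1 Z=0
after  8: r0=0xbe r1=0x20 r2=0xde r3=0xde  N=0 Z=0
after  9: r0=0xbe r1=0xfe r2=0xde r3=0xde  N=1 Z=0
after 10: r0=0xbe r1=0xfe r2=0xbe r3=0xde  N=1 Z=0
-- IRQ taken; context saved, return-PC = 11 --
mismatch: r1: reported 0xee vs actual 0xfe

BAD = r1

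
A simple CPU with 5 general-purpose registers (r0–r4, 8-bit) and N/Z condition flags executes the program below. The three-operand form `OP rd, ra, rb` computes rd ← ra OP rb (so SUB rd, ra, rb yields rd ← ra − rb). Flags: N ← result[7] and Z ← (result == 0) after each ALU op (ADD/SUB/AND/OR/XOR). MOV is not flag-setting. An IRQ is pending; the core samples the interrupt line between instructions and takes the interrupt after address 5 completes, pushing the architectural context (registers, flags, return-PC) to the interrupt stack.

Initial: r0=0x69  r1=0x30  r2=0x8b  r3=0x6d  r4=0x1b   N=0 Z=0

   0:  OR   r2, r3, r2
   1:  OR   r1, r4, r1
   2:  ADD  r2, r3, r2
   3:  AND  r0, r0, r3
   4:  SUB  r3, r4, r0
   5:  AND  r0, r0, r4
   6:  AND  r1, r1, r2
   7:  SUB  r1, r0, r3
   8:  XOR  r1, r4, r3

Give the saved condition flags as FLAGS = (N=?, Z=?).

after  0: r0=0x69 r1=0x30 r2=0xef r3=0x6d r4=0x1b  N=1 Z=0
after  1: r0=0x69 r1=0x3b r2=0xef r3=0x6d r4=0x1b  N=0 Z=0
after  2: r0=0x69 r1=0x3b r2=0x5c r3=0x6d r4=0x1b  N=0 Z=0
after  3: r0=0x69 r1=0x3b r2=0x5c r3=0x6d r4=0x1b  N=0 Z=0
after  4: r0=0x69 r1=0x3b r2=0x5c r3=0xb2 r4=0x1b  N=1 Z=0
after  5: r0=0x09 r1=0x3b r2=0x5c r3=0xb2 r4=0x1b  N=0 Z=0
-- IRQ taken; context saved, return-PC = 6 --

FLAGS = (N=0, Z=0)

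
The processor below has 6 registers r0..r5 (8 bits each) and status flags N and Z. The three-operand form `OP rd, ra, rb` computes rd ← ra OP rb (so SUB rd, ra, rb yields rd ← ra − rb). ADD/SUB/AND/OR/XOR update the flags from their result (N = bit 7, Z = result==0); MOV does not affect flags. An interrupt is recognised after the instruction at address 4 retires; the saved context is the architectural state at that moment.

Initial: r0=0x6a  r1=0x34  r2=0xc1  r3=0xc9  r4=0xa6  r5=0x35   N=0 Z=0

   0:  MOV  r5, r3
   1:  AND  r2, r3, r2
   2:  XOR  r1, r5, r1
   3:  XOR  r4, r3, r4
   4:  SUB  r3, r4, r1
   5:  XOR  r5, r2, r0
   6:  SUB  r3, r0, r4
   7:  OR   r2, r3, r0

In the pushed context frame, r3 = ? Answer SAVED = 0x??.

SAVED = 0x72

after  0: r0=0x6a r1=0x34 r2=0xc1 r3=0xc9 r4=0xa6 r5=0xc9  N=0 Z=0
after  1: r0=0x6a r1=0x34 r2=0xc1 r3=0xc9 r4=0xa6 r5=0xc9  N=1 Z=0
after  2: r0=0x6a r1=0xfd r2=0xc1 r3=0xc9 r4=0xa6 r5=0xc9  N=1 Z=0
after  3: r0=0x6a r1=0xfd r2=0xc1 r3=0xc9 r4=0x6f r5=0xc9  N=0 Z=0
after  4: r0=0x6a r1=0xfd r2=0xc1 r3=0x72 r4=0x6f r5=0xc9  N=0 Z=0
-- IRQ taken; context saved, return-PC = 5 --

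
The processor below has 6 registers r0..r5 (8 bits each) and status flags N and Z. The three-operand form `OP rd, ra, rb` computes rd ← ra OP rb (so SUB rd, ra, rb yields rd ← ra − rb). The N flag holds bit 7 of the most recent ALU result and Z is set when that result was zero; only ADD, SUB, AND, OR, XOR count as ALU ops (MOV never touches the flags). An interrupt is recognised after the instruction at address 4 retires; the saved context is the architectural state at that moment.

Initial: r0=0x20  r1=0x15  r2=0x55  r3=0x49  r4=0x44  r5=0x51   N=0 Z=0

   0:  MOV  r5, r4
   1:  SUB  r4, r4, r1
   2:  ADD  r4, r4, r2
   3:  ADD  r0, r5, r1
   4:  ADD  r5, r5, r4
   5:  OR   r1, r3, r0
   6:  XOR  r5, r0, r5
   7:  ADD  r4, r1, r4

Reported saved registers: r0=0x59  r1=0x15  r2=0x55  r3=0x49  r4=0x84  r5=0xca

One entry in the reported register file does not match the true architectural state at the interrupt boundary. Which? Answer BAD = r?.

BAD = r5

after  0: r0=0x20 r1=0x15 r2=0x55 r3=0x49 r4=0x44 r5=0x44  N=0 Z=0
after  1: r0=0x20 r1=0x15 r2=0x55 r3=0x49 r4=0x2f r5=0x44  N=0 Z=0
after  2: r0=0x20 r1=0x15 r2=0x55 r3=0x49 r4=0x84 r5=0x44  N=1 Z=0
after  3: r0=0x59 r1=0x15 r2=0x55 r3=0x49 r4=0x84 r5=0x44  N=0 Z=0
after  4: r0=0x59 r1=0x15 r2=0x55 r3=0x49 r4=0x84 r5=0xc8  N=1 Z=0
-- IRQ taken; context saved, return-PC = 5 --
mismatch: r5: reported 0xca vs actual 0xc8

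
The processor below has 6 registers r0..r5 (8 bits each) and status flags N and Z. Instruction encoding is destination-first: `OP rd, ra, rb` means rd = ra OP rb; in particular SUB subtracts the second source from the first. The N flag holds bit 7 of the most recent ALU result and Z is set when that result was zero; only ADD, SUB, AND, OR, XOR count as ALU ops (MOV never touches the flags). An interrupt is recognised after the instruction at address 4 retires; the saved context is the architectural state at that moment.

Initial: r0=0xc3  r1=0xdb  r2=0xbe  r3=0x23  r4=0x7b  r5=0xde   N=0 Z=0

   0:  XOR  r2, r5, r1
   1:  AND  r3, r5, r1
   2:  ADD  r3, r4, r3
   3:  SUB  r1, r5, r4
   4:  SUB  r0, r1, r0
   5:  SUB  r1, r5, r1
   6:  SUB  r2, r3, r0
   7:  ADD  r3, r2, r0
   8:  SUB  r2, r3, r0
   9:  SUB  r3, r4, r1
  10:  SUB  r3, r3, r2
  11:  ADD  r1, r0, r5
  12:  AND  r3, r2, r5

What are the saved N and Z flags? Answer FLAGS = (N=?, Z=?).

FLAGS = (N=1, Z=0)

after  0: r0=0xc3 r1=0xdb r2=0x05 r3=0x23 r4=0x7b r5=0xde  N=0 Z=0
after  1: r0=0xc3 r1=0xdb r2=0x05 r3=0xda r4=0x7b r5=0xde  N=1 Z=0
after  2: r0=0xc3 r1=0xdb r2=0x05 r3=0x55 r4=0x7b r5=0xde  N=0 Z=0
after  3: r0=0xc3 r1=0x63 r2=0x05 r3=0x55 r4=0x7b r5=0xde  N=0 Z=0
after  4: r0=0xa0 r1=0x63 r2=0x05 r3=0x55 r4=0x7b r5=0xde  N=1 Z=0
-- IRQ taken; context saved, return-PC = 5 --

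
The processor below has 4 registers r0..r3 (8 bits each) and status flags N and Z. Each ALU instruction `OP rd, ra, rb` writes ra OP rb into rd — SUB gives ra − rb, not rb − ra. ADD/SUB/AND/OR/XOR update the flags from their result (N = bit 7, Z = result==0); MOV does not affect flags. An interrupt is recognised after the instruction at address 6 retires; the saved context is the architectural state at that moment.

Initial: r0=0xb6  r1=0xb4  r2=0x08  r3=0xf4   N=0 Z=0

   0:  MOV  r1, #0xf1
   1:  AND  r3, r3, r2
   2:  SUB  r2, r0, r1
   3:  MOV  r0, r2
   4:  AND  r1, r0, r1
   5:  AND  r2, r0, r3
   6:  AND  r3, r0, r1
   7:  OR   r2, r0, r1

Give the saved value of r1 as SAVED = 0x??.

after  0: r0=0xb6 r1=0xf1 r2=0x08 r3=0xf4  N=0 Z=0
after  1: r0=0xb6 r1=0xf1 r2=0x08 r3=0x00  N=0 Z=1
after  2: r0=0xb6 r1=0xf1 r2=0xc5 r3=0x00  N=1 Z=0
after  3: r0=0xc5 r1=0xf1 r2=0xc5 r3=0x00  N=1 Z=0
after  4: r0=0xc5 r1=0xc1 r2=0xc5 r3=0x00  N=1 Z=0
after  5: r0=0xc5 r1=0xc1 r2=0x00 r3=0x00  N=0 Z=1
after  6: r0=0xc5 r1=0xc1 r2=0x00 r3=0xc1  N=1 Z=0
-- IRQ taken; context saved, return-PC = 7 --

SAVED = 0xc1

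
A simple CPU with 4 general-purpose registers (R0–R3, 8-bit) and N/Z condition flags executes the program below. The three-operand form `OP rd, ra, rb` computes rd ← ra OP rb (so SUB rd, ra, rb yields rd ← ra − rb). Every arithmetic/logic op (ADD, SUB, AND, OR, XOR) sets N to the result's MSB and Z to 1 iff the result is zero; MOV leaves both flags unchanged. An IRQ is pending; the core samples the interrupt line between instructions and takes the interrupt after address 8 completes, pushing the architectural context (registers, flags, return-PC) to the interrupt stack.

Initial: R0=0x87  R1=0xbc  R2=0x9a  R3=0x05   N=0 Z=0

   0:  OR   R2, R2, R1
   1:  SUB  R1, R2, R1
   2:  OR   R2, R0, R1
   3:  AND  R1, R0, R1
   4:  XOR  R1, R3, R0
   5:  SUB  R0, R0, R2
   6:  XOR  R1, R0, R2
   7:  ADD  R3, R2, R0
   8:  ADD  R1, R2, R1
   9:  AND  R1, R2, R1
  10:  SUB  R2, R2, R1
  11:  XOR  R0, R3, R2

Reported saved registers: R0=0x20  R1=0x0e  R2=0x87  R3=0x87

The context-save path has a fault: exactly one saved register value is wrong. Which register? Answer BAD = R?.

after  0: R0=0x87 R1=0xbc R2=0xbe R3=0x05  N=1 Z=0
after  1: R0=0x87 R1=0x02 R2=0xbe R3=0x05  N=0 Z=0
after  2: R0=0x87 R1=0x02 R2=0x87 R3=0x05  N=1 Z=0
after  3: R0=0x87 R1=0x02 R2=0x87 R3=0x05  N=0 Z=0
after  4: R0=0x87 R1=0x82 R2=0x87 R3=0x05  N=1 Z=0
after  5: R0=0x00 R1=0x82 R2=0x87 R3=0x05  N=0 Z=1
after  6: R0=0x00 R1=0x87 R2=0x87 R3=0x05  N=1 Z=0
after  7: R0=0x00 R1=0x87 R2=0x87 R3=0x87  N=1 Z=0
after  8: R0=0x00 R1=0x0e R2=0x87 R3=0x87  N=0 Z=0
-- IRQ taken; context saved, return-PC = 9 --
mismatch: R0: reported 0x20 vs actual 0x00

BAD = R0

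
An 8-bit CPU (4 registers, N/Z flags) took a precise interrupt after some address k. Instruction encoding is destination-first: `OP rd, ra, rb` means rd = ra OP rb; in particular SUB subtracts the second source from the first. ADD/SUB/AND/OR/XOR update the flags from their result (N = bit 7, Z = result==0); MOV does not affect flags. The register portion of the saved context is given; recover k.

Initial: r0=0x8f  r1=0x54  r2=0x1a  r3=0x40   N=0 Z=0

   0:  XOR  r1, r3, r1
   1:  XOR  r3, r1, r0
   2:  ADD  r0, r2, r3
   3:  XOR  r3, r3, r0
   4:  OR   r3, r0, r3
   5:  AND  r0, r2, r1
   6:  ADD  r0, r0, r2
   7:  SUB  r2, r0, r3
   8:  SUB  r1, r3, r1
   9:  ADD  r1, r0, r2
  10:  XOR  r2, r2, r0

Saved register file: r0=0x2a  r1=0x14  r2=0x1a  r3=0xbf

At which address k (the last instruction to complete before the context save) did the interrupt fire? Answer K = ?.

K = 6

after  0: r0=0x8f r1=0x14 r2=0x1a r3=0x40  N=0 Z=0
after  1: r0=0x8f r1=0x14 r2=0x1a r3=0x9b  N=1 Z=0
after  2: r0=0xb5 r1=0x14 r2=0x1a r3=0x9b  N=1 Z=0
after  3: r0=0xb5 r1=0x14 r2=0x1a r3=0x2e  N=0 Z=0
after  4: r0=0xb5 r1=0x14 r2=0x1a r3=0xbf  N=1 Z=0
after  5: r0=0x10 r1=0x14 r2=0x1a r3=0xbf  N=0 Z=0
after  6: r0=0x2a r1=0x14 r2=0x1a r3=0xbf  N=0 Z=0
-- IRQ taken; context saved, return-PC = 7 --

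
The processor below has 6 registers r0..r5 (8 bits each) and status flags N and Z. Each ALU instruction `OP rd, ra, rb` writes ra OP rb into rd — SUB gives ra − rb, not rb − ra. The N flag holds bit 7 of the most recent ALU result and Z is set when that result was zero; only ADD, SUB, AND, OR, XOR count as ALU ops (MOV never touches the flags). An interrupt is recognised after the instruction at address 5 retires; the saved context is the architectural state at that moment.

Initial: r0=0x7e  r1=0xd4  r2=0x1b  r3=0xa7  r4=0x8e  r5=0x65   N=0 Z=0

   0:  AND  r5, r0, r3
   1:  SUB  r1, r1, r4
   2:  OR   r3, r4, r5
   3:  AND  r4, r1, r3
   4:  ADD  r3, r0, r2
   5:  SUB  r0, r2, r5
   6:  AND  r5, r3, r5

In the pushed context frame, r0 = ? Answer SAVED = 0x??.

after  0: r0=0x7e r1=0xd4 r2=0x1b r3=0xa7 r4=0x8e r5=0x26  N=0 Z=0
after  1: r0=0x7e r1=0x46 r2=0x1b r3=0xa7 r4=0x8e r5=0x26  N=0 Z=0
after  2: r0=0x7e r1=0x46 r2=0x1b r3=0xae r4=0x8e r5=0x26  N=1 Z=0
after  3: r0=0x7e r1=0x46 r2=0x1b r3=0xae r4=0x06 r5=0x26  N=0 Z=0
after  4: r0=0x7e r1=0x46 r2=0x1b r3=0x99 r4=0x06 r5=0x26  N=1 Z=0
after  5: r0=0xf5 r1=0x46 r2=0x1b r3=0x99 r4=0x06 r5=0x26  N=1 Z=0
-- IRQ taken; context saved, return-PC = 6 --

SAVED = 0xf5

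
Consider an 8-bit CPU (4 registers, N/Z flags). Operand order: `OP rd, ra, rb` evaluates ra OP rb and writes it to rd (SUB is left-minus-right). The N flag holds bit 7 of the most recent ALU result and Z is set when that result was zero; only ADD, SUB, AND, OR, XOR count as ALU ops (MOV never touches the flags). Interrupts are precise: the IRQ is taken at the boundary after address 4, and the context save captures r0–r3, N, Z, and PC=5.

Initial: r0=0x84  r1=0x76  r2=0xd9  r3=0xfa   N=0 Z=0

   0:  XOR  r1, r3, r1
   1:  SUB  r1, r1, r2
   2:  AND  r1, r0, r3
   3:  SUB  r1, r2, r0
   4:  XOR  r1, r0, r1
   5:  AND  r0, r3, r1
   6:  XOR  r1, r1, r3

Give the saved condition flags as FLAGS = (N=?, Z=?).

after  0: r0=0x84 r1=0x8c r2=0xd9 r3=0xfa  N=1 Z=0
after  1: r0=0x84 r1=0xb3 r2=0xd9 r3=0xfa  N=1 Z=0
after  2: r0=0x84 r1=0x80 r2=0xd9 r3=0xfa  N=1 Z=0
after  3: r0=0x84 r1=0x55 r2=0xd9 r3=0xfa  N=0 Z=0
after  4: r0=0x84 r1=0xd1 r2=0xd9 r3=0xfa  N=1 Z=0
-- IRQ taken; context saved, return-PC = 5 --

FLAGS = (N=1, Z=0)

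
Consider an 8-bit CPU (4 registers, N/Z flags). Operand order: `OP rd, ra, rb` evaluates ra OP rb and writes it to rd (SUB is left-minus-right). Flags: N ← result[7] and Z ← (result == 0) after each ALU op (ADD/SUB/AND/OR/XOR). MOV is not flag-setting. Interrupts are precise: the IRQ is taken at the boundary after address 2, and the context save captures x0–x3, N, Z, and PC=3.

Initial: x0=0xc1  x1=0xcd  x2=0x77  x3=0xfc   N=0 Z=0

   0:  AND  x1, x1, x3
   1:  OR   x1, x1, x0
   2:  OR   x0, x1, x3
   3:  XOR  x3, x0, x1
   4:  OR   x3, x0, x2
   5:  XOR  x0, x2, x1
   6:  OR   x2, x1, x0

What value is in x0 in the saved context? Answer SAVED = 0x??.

SAVED = 0xfd

after  0: x0=0xc1 x1=0xcc x2=0x77 x3=0xfc  N=1 Z=0
after  1: x0=0xc1 x1=0xcd x2=0x77 x3=0xfc  N=1 Z=0
after  2: x0=0xfd x1=0xcd x2=0x77 x3=0xfc  N=1 Z=0
-- IRQ taken; context saved, return-PC = 3 --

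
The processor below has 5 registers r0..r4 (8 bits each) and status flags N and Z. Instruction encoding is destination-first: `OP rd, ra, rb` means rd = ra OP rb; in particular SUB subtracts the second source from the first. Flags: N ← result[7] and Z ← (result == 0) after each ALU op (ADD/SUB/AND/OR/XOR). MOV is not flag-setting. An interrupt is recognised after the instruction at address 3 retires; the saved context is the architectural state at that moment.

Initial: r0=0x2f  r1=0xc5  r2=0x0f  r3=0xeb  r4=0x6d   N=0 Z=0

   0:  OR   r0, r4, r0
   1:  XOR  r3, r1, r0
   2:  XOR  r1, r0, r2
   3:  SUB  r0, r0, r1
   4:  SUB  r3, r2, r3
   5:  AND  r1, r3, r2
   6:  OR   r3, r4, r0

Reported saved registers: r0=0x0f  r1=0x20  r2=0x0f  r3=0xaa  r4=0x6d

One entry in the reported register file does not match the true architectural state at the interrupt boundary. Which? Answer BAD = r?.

after  0: r0=0x6f r1=0xc5 r2=0x0f r3=0xeb r4=0x6d  N=0 Z=0
after  1: r0=0x6f r1=0xc5 r2=0x0f r3=0xaa r4=0x6d  N=1 Z=0
after  2: r0=0x6f r1=0x60 r2=0x0f r3=0xaa r4=0x6d  N=0 Z=0
after  3: r0=0x0f r1=0x60 r2=0x0f r3=0xaa r4=0x6d  N=0 Z=0
-- IRQ taken; context saved, return-PC = 4 --
mismatch: r1: reported 0x20 vs actual 0x60

BAD = r1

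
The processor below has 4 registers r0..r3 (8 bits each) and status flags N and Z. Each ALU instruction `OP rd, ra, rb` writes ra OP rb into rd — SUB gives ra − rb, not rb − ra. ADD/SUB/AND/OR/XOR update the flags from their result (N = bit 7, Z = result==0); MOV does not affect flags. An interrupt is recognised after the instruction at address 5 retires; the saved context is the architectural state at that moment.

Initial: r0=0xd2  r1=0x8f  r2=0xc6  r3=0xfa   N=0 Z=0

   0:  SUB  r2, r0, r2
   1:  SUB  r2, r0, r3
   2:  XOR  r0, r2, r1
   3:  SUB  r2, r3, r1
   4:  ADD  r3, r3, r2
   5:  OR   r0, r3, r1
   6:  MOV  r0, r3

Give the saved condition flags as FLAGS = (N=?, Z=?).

FLAGS = (N=1, Z=0)

after  0: r0=0xd2 r1=0x8f r2=0x0c r3=0xfa  N=0 Z=0
after  1: r0=0xd2 r1=0x8f r2=0xd8 r3=0xfa  N=1 Z=0
after  2: r0=0x57 r1=0x8f r2=0xd8 r3=0xfa  N=0 Z=0
after  3: r0=0x57 r1=0x8f r2=0x6b r3=0xfa  N=0 Z=0
after  4: r0=0x57 r1=0x8f r2=0x6b r3=0x65  N=0 Z=0
after  5: r0=0xef r1=0x8f r2=0x6b r3=0x65  N=1 Z=0
-- IRQ taken; context saved, return-PC = 6 --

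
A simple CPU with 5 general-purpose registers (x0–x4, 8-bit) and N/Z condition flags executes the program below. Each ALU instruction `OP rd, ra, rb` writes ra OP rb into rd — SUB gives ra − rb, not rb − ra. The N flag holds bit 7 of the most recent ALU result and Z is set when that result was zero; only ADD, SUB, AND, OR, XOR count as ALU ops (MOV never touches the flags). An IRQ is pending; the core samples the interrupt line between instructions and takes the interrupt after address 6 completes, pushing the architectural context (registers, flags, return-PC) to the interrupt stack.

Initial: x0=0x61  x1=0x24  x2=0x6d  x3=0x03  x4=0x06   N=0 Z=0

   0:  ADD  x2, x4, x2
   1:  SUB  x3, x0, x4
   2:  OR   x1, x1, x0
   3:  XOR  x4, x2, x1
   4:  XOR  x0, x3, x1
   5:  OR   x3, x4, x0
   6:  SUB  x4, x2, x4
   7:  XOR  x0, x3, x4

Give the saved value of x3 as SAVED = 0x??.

after  0: x0=0x61 x1=0x24 x2=0x73 x3=0x03 x4=0x06  N=0 Z=0
after  1: x0=0x61 x1=0x24 x2=0x73 x3=0x5b x4=0x06  N=0 Z=0
after  2: x0=0x61 x1=0x65 x2=0x73 x3=0x5b x4=0x06  N=0 Z=0
after  3: x0=0x61 x1=0x65 x2=0x73 x3=0x5b x4=0x16  N=0 Z=0
after  4: x0=0x3e x1=0x65 x2=0x73 x3=0x5b x4=0x16  N=0 Z=0
after  5: x0=0x3e x1=0x65 x2=0x73 x3=0x3e x4=0x16  N=0 Z=0
after  6: x0=0x3e x1=0x65 x2=0x73 x3=0x3e x4=0x5d  N=0 Z=0
-- IRQ taken; context saved, return-PC = 7 --

SAVED = 0x3e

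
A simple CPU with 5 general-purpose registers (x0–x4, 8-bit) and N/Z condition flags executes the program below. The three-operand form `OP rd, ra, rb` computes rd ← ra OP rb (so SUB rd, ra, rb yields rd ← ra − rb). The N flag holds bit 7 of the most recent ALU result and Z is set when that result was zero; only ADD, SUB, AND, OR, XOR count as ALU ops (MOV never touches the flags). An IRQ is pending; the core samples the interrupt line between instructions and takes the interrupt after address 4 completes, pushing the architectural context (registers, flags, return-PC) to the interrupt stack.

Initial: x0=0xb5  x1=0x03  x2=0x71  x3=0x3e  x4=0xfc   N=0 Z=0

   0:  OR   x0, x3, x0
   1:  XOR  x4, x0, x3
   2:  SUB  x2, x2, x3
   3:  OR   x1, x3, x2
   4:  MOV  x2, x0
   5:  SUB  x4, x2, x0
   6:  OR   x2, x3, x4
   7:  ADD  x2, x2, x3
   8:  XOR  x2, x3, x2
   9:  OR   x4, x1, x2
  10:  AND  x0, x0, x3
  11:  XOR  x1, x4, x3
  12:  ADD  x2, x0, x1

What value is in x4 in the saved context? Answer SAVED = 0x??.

SAVED = 0x81

after  0: x0=0xbf x1=0x03 x2=0x71 x3=0x3e x4=0xfc  N=1 Z=0
after  1: x0=0xbf x1=0x03 x2=0x71 x3=0x3e x4=0x81  N=1 Z=0
after  2: x0=0xbf x1=0x03 x2=0x33 x3=0x3e x4=0x81  N=0 Z=0
after  3: x0=0xbf x1=0x3f x2=0x33 x3=0x3e x4=0x81  N=0 Z=0
after  4: x0=0xbf x1=0x3f x2=0xbf x3=0x3e x4=0x81  N=0 Z=0
-- IRQ taken; context saved, return-PC = 5 --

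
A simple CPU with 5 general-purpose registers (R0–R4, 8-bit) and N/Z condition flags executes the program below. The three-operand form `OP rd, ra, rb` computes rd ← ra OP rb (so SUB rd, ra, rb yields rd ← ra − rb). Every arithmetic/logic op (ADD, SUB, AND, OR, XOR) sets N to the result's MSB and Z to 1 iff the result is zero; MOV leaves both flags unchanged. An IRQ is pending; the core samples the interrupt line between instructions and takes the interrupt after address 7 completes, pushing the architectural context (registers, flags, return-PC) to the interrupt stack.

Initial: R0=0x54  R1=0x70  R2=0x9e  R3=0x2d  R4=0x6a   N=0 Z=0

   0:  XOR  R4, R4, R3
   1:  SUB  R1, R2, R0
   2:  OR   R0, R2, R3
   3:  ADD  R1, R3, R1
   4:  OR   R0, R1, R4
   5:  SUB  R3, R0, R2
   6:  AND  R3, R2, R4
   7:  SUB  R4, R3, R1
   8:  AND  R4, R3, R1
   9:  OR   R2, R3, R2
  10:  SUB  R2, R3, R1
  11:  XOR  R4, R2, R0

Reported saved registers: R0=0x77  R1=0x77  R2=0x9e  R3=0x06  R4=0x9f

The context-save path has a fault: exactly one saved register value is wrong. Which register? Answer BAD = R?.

after  0: R0=0x54 R1=0x70 R2=0x9e R3=0x2d R4=0x47  N=0 Z=0
after  1: R0=0x54 R1=0x4a R2=0x9e R3=0x2d R4=0x47  N=0 Z=0
after  2: R0=0xbf R1=0x4a R2=0x9e R3=0x2d R4=0x47  N=1 Z=0
after  3: R0=0xbf R1=0x77 R2=0x9e R3=0x2d R4=0x47  N=0 Z=0
after  4: R0=0x77 R1=0x77 R2=0x9e R3=0x2d R4=0x47  N=0 Z=0
after  5: R0=0x77 R1=0x77 R2=0x9e R3=0xd9 R4=0x47  N=1 Z=0
after  6: R0=0x77 R1=0x77 R2=0x9e R3=0x06 R4=0x47  N=0 Z=0
after  7: R0=0x77 R1=0x77 R2=0x9e R3=0x06 R4=0x8f  N=1 Z=0
-- IRQ taken; context saved, return-PC = 8 --
mismatch: R4: reported 0x9f vs actual 0x8f

BAD = R4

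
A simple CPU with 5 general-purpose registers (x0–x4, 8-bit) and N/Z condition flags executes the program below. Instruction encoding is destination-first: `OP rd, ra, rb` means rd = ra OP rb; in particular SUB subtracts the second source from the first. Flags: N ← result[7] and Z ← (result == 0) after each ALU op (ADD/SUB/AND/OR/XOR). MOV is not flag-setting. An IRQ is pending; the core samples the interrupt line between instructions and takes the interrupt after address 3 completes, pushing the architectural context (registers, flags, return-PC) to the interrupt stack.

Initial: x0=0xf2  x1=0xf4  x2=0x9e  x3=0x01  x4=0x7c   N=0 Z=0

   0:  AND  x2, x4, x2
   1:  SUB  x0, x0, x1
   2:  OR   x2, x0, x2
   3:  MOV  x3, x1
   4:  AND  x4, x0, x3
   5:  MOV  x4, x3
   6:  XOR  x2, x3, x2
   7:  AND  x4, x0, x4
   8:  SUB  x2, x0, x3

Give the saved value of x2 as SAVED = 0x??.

SAVED = 0xfe

after  0: x0=0xf2 x1=0xf4 x2=0x1c x3=0x01 x4=0x7c  N=0 Z=0
after  1: x0=0xfe x1=0xf4 x2=0x1c x3=0x01 x4=0x7c  N=1 Z=0
after  2: x0=0xfe x1=0xf4 x2=0xfe x3=0x01 x4=0x7c  N=1 Z=0
after  3: x0=0xfe x1=0xf4 x2=0xfe x3=0xf4 x4=0x7c  N=1 Z=0
-- IRQ taken; context saved, return-PC = 4 --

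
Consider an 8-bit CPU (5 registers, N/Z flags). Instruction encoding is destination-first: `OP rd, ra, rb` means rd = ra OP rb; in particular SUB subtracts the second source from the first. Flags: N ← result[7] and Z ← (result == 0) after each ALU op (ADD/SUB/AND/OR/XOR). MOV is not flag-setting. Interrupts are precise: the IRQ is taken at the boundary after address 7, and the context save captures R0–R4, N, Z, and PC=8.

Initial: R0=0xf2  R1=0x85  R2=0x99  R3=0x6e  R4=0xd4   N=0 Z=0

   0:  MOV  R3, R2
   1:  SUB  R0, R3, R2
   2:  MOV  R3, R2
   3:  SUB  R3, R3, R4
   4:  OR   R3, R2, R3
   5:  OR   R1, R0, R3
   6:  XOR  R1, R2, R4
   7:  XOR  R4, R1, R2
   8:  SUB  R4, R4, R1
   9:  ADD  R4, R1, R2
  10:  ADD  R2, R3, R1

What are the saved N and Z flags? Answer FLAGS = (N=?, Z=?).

after  0: R0=0xf2 R1=0x85 R2=0x99 R3=0x99 R4=0xd4  N=0 Z=0
after  1: R0=0x00 R1=0x85 R2=0x99 R3=0x99 R4=0xd4  N=0 Z=1
after  2: R0=0x00 R1=0x85 R2=0x99 R3=0x99 R4=0xd4  N=0 Z=1
after  3: R0=0x00 R1=0x85 R2=0x99 R3=0xc5 R4=0xd4  N=1 Z=0
after  4: R0=0x00 R1=0x85 R2=0x99 R3=0xdd R4=0xd4  N=1 Z=0
after  5: R0=0x00 R1=0xdd R2=0x99 R3=0xdd R4=0xd4  N=1 Z=0
after  6: R0=0x00 R1=0x4d R2=0x99 R3=0xdd R4=0xd4  N=0 Z=0
after  7: R0=0x00 R1=0x4d R2=0x99 R3=0xdd R4=0xd4  N=1 Z=0
-- IRQ taken; context saved, return-PC = 8 --

FLAGS = (N=1, Z=0)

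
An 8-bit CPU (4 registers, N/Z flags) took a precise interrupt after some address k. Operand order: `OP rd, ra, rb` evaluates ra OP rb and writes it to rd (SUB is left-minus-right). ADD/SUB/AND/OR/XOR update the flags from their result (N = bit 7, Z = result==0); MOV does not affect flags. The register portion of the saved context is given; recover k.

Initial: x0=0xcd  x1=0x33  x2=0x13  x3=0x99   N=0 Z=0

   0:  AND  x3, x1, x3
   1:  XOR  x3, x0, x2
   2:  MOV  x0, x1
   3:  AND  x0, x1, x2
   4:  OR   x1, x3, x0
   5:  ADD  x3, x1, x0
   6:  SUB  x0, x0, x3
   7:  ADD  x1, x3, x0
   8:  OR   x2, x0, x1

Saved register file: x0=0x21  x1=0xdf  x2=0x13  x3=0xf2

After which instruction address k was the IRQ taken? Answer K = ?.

K = 6

after  0: x0=0xcd x1=0x33 x2=0x13 x3=0x11  N=0 Z=0
after  1: x0=0xcd x1=0x33 x2=0x13 x3=0xde  N=1 Z=0
after  2: x0=0x33 x1=0x33 x2=0x13 x3=0xde  N=1 Z=0
after  3: x0=0x13 x1=0x33 x2=0x13 x3=0xde  N=0 Z=0
after  4: x0=0x13 x1=0xdf x2=0x13 x3=0xde  N=1 Z=0
after  5: x0=0x13 x1=0xdf x2=0x13 x3=0xf2  N=1 Z=0
after  6: x0=0x21 x1=0xdf x2=0x13 x3=0xf2  N=0 Z=0
-- IRQ taken; context saved, return-PC = 7 --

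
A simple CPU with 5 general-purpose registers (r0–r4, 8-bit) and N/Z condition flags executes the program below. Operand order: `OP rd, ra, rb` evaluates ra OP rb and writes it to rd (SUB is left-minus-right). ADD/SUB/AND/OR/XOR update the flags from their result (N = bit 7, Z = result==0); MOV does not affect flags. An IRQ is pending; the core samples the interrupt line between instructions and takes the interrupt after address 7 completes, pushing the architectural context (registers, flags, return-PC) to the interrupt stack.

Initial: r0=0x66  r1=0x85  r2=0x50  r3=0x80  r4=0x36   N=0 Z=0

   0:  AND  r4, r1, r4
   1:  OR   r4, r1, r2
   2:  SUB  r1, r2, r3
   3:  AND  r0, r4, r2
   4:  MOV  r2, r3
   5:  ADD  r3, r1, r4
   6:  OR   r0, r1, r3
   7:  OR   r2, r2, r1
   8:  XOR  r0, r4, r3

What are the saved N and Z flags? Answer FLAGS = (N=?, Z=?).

FLAGS = (N=1, Z=0)

after  0: r0=0x66 r1=0x85 r2=0x50 r3=0x80 r4=0x04  N=0 Z=0
after  1: r0=0x66 r1=0x85 r2=0x50 r3=0x80 r4=0xd5  N=1 Z=0
after  2: r0=0x66 r1=0xd0 r2=0x50 r3=0x80 r4=0xd5  N=1 Z=0
after  3: r0=0x50 r1=0xd0 r2=0x50 r3=0x80 r4=0xd5  N=0 Z=0
after  4: r0=0x50 r1=0xd0 r2=0x80 r3=0x80 r4=0xd5  N=0 Z=0
after  5: r0=0x50 r1=0xd0 r2=0x80 r3=0xa5 r4=0xd5  N=1 Z=0
after  6: r0=0xf5 r1=0xd0 r2=0x80 r3=0xa5 r4=0xd5  N=1 Z=0
after  7: r0=0xf5 r1=0xd0 r2=0xd0 r3=0xa5 r4=0xd5  N=1 Z=0
-- IRQ taken; context saved, return-PC = 8 --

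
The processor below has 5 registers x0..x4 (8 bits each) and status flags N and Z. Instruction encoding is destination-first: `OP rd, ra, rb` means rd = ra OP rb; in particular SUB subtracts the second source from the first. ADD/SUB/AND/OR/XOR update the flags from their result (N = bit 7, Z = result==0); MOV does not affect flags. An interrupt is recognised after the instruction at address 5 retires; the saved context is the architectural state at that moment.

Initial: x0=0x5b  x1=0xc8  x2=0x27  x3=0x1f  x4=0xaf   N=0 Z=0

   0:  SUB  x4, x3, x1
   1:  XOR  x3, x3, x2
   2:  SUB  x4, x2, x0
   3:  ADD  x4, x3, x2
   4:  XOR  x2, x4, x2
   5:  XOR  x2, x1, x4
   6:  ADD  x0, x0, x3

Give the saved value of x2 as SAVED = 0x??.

SAVED = 0x97

after  0: x0=0x5b x1=0xc8 x2=0x27 x3=0x1f x4=0x57  N=0 Z=0
after  1: x0=0x5b x1=0xc8 x2=0x27 x3=0x38 x4=0x57  N=0 Z=0
after  2: x0=0x5b x1=0xc8 x2=0x27 x3=0x38 x4=0xcc  N=1 Z=0
after  3: x0=0x5b x1=0xc8 x2=0x27 x3=0x38 x4=0x5f  N=0 Z=0
after  4: x0=0x5b x1=0xc8 x2=0x78 x3=0x38 x4=0x5f  N=0 Z=0
after  5: x0=0x5b x1=0xc8 x2=0x97 x3=0x38 x4=0x5f  N=1 Z=0
-- IRQ taken; context saved, return-PC = 6 --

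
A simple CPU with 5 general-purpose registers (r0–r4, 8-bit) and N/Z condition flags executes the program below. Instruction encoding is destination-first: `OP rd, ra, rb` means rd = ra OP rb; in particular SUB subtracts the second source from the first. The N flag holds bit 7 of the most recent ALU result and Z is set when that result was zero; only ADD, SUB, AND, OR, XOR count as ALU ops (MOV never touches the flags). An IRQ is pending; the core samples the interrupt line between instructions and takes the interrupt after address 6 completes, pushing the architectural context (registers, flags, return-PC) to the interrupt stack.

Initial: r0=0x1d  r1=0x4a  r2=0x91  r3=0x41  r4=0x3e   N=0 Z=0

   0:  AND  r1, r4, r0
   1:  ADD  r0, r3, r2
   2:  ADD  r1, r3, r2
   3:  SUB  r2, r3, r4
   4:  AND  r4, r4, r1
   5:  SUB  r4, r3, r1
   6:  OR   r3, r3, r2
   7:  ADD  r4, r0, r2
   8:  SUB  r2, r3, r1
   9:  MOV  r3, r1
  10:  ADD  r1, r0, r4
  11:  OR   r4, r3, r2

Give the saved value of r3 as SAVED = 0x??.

after  0: r0=0x1d r1=0x1c r2=0x91 r3=0x41 r4=0x3e  N=0 Z=0
after  1: r0=0xd2 r1=0x1c r2=0x91 r3=0x41 r4=0x3e  N=1 Z=0
after  2: r0=0xd2 r1=0xd2 r2=0x91 r3=0x41 r4=0x3e  N=1 Z=0
after  3: r0=0xd2 r1=0xd2 r2=0x03 r3=0x41 r4=0x3e  N=0 Z=0
after  4: r0=0xd2 r1=0xd2 r2=0x03 r3=0x41 r4=0x12  N=0 Z=0
after  5: r0=0xd2 r1=0xd2 r2=0x03 r3=0x41 r4=0x6f  N=0 Z=0
after  6: r0=0xd2 r1=0xd2 r2=0x03 r3=0x43 r4=0x6f  N=0 Z=0
-- IRQ taken; context saved, return-PC = 7 --

SAVED = 0x43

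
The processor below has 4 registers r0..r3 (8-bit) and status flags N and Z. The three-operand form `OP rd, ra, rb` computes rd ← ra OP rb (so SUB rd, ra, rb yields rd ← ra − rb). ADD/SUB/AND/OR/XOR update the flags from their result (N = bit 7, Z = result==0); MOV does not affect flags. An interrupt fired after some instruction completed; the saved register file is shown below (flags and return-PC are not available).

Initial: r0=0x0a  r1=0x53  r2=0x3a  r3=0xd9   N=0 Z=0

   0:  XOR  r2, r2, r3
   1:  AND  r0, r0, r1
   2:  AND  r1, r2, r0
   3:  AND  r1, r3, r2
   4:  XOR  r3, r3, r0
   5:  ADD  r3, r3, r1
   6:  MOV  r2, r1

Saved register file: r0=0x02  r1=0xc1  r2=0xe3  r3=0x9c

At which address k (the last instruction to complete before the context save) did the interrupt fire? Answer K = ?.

after  0: r0=0x0a r1=0x53 r2=0xe3 r3=0xd9  N=1 Z=0
after  1: r0=0x02 r1=0x53 r2=0xe3 r3=0xd9  N=0 Z=0
after  2: r0=0x02 r1=0x02 r2=0xe3 r3=0xd9  N=0 Z=0
after  3: r0=0x02 r1=0xc1 r2=0xe3 r3=0xd9  N=1 Z=0
after  4: r0=0x02 r1=0xc1 r2=0xe3 r3=0xdb  N=1 Z=0
after  5: r0=0x02 r1=0xc1 r2=0xe3 r3=0x9c  N=1 Z=0
-- IRQ taken; context saved, return-PC = 6 --

K = 5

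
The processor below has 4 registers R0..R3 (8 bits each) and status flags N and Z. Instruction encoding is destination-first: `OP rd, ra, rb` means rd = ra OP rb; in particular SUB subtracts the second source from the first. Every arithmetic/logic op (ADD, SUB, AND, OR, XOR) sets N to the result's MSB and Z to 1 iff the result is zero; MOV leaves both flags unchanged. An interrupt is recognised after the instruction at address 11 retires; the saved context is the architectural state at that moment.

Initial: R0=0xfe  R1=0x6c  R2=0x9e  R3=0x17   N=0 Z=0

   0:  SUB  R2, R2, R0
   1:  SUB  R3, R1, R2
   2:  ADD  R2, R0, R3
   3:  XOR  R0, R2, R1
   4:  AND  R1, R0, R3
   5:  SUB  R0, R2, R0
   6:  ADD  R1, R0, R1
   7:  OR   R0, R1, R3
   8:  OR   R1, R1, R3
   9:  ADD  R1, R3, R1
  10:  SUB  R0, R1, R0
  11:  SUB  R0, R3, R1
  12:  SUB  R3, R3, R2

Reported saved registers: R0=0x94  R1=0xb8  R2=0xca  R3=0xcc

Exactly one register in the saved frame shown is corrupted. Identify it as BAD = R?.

after  0: R0=0xfe R1=0x6c R2=0xa0 R3=0x17  N=1 Z=0
after  1: R0=0xfe R1=0x6c R2=0xa0 R3=0xcc  N=1 Z=0
after  2: R0=0xfe R1=0x6c R2=0xca R3=0xcc  N=1 Z=0
after  3: R0=0xa6 R1=0x6c R2=0xca R3=0xcc  N=1 Z=0
after  4: R0=0xa6 R1=0x84 R2=0xca R3=0xcc  N=1 Z=0
after  5: R0=0x24 R1=0x84 R2=0xca R3=0xcc  N=0 Z=0
after  6: R0=0x24 R1=0xa8 R2=0xca R3=0xcc  N=1 Z=0
after  7: R0=0xec R1=0xa8 R2=0xca R3=0xcc  N=1 Z=0
after  8: R0=0xec R1=0xec R2=0xca R3=0xcc  N=1 Z=0
after  9: R0=0xec R1=0xb8 R2=0xca R3=0xcc  N=1 Z=0
after 10: R0=0xcc R1=0xb8 R2=0xca R3=0xcc  N=1 Z=0
after 11: R0=0x14 R1=0xb8 R2=0xca R3=0xcc  N=0 Z=0
-- IRQ taken; context saved, return-PC = 12 --
mismatch: R0: reported 0x94 vs actual 0x14

BAD = R0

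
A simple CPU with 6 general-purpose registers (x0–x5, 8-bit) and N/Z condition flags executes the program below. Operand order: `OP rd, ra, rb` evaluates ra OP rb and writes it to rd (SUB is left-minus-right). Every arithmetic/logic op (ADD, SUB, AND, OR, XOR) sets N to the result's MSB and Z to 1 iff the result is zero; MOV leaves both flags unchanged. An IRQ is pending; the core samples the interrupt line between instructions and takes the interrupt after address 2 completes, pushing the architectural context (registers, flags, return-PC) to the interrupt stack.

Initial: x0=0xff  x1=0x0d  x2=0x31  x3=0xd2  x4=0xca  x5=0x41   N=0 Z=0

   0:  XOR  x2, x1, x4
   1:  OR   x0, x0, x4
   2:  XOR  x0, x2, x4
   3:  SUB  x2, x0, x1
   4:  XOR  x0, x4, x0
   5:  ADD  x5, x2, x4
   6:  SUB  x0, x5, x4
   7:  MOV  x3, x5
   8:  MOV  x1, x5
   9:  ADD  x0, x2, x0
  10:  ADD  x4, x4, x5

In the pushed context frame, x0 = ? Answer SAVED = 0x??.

SAVED = 0x0d

after  0: x0=0xff x1=0x0d x2=0xc7 x3=0xd2 x4=0xca x5=0x41  N=1 Z=0
after  1: x0=0xff x1=0x0d x2=0xc7 x3=0xd2 x4=0xca x5=0x41  N=1 Z=0
after  2: x0=0x0d x1=0x0d x2=0xc7 x3=0xd2 x4=0xca x5=0x41  N=0 Z=0
-- IRQ taken; context saved, return-PC = 3 --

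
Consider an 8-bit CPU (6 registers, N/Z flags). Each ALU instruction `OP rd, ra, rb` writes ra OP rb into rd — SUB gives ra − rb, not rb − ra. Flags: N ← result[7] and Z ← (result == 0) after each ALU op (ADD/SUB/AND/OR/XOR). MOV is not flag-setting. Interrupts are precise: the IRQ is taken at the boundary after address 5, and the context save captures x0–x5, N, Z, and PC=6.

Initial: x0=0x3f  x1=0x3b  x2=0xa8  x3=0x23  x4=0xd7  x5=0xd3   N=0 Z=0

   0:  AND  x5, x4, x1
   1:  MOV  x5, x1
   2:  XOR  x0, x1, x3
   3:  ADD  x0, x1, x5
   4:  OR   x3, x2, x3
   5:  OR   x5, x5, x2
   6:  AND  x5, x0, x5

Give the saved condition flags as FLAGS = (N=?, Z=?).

FLAGS = (N=1, Z=0)

after  0: x0=0x3f x1=0x3b x2=0xa8 x3=0x23 x4=0xd7 x5=0x13  N=0 Z=0
after  1: x0=0x3f x1=0x3b x2=0xa8 x3=0x23 x4=0xd7 x5=0x3b  N=0 Z=0
after  2: x0=0x18 x1=0x3b x2=0xa8 x3=0x23 x4=0xd7 x5=0x3b  N=0 Z=0
after  3: x0=0x76 x1=0x3b x2=0xa8 x3=0x23 x4=0xd7 x5=0x3b  N=0 Z=0
after  4: x0=0x76 x1=0x3b x2=0xa8 x3=0xab x4=0xd7 x5=0x3b  N=1 Z=0
after  5: x0=0x76 x1=0x3b x2=0xa8 x3=0xab x4=0xd7 x5=0xbb  N=1 Z=0
-- IRQ taken; context saved, return-PC = 6 --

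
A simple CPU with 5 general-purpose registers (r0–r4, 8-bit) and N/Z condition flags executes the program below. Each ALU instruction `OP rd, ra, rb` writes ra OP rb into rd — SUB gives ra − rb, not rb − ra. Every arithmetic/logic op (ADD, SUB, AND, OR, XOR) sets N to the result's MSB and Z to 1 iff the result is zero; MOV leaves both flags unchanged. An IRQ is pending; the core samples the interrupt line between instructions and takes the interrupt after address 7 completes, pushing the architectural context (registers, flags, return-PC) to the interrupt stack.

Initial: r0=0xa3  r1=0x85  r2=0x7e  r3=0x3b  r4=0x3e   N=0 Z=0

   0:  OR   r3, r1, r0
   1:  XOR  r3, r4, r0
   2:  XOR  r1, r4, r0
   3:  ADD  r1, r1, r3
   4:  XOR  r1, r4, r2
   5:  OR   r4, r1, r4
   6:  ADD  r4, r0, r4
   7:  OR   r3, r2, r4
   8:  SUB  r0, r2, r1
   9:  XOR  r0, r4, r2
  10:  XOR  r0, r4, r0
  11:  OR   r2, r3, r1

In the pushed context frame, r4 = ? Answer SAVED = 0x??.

SAVED = 0x21

after  0: r0=0xa3 r1=0x85 r2=0x7e r3=0xa7 r4=0x3e  N=1 Z=0
after  1: r0=0xa3 r1=0x85 r2=0x7e r3=0x9d r4=0x3e  N=1 Z=0
after  2: r0=0xa3 r1=0x9d r2=0x7e r3=0x9d r4=0x3e  N=1 Z=0
after  3: r0=0xa3 r1=0x3a r2=0x7e r3=0x9d r4=0x3e  N=0 Z=0
after  4: r0=0xa3 r1=0x40 r2=0x7e r3=0x9d r4=0x3e  N=0 Z=0
after  5: r0=0xa3 r1=0x40 r2=0x7e r3=0x9d r4=0x7e  N=0 Z=0
after  6: r0=0xa3 r1=0x40 r2=0x7e r3=0x9d r4=0x21  N=0 Z=0
after  7: r0=0xa3 r1=0x40 r2=0x7e r3=0x7f r4=0x21  N=0 Z=0
-- IRQ taken; context saved, return-PC = 8 --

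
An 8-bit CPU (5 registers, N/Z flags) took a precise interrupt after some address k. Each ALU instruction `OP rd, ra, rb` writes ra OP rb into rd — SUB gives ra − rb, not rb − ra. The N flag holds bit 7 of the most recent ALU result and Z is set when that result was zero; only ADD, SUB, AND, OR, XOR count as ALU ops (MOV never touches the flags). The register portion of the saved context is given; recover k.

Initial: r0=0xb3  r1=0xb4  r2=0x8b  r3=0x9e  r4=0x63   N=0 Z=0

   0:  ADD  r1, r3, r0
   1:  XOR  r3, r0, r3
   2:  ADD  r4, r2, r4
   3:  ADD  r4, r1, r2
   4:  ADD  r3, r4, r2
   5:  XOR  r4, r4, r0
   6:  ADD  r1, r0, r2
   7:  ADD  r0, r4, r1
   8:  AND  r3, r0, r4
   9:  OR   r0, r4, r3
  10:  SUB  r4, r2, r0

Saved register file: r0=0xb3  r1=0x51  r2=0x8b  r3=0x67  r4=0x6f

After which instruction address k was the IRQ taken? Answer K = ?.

K = 5

after  0: r0=0xb3 r1=0x51 r2=0x8b r3=0x9e r4=0x63  N=0 Z=0
after  1: r0=0xb3 r1=0x51 r2=0x8b r3=0x2d r4=0x63  N=0 Z=0
after  2: r0=0xb3 r1=0x51 r2=0x8b r3=0x2d r4=0xee  N=1 Z=0
after  3: r0=0xb3 r1=0x51 r2=0x8b r3=0x2d r4=0xdc  N=1 Z=0
after  4: r0=0xb3 r1=0x51 r2=0x8b r3=0x67 r4=0xdc  N=0 Z=0
after  5: r0=0xb3 r1=0x51 r2=0x8b r3=0x67 r4=0x6f  N=0 Z=0
-- IRQ taken; context saved, return-PC = 6 --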